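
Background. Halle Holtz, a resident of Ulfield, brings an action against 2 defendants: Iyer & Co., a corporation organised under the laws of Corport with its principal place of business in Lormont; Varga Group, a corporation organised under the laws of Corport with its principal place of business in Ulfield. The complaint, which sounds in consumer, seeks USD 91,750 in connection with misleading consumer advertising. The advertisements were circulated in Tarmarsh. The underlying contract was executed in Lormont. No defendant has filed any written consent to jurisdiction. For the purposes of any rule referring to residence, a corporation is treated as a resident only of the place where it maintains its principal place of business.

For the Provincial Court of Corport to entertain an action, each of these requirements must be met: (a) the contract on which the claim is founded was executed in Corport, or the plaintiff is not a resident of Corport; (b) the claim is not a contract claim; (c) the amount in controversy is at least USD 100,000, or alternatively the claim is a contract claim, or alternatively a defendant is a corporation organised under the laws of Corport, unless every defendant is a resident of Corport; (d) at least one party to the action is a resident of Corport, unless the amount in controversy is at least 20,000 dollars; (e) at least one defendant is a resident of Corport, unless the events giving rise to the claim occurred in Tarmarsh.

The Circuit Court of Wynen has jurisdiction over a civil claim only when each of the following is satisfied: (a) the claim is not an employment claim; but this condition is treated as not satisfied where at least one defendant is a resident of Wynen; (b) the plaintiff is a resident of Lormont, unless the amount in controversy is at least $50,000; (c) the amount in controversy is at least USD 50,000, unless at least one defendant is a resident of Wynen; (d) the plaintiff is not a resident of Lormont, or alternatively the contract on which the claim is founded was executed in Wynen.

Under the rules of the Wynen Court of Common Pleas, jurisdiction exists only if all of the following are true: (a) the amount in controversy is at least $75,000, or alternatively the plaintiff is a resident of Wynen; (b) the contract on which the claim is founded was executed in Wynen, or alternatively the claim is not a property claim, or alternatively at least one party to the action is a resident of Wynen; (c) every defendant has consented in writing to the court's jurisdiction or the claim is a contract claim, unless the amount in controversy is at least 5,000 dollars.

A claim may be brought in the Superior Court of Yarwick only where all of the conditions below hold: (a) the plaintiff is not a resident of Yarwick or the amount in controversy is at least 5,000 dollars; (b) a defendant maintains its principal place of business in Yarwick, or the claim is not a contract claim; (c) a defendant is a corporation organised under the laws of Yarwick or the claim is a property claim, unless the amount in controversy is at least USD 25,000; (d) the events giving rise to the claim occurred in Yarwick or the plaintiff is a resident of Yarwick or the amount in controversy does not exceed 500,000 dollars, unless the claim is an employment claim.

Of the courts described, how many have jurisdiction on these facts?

The Provincial Court of Corport:
  (a) The plaintiff resides in Ulfield, which is not Corport, which satisfies one of the alternatives. Condition met.
  (b) The claim is a consumer claim, not a contract claim. Satisfied.
  (c) Iyer & Co. is organised under the laws of Corport, so this disjunct is met. Condition met.
  (d) No party resides in Corport. The proviso rescues it, though: the amount in controversy is USD 91,750, which meets the 20,000 dollars floor. Satisfied.
  (e) No defendant resides in Corport (they reside in Lormont, Ulfield). However, the operative events occurred in Tarmarsh, so the 'unless' proviso supplies this condition. Condition met.
  → All conditions met; jurisdiction exists.
The Circuit Court of Wynen:
  (a) The claim is a consumer claim, not an employment claim. The exception is not triggered, since no defendant resides in Wynen (they reside in Lormont, Ulfield). Met.
  (b) The plaintiff resides in Ulfield, not Lormont. The proviso rescues it, though: the amount in controversy is USD 91,750, which meets the $50,000 floor. Satisfied.
  (c) The amount in controversy is USD 91,750, which meets the $50,000 floor. Met.
  (d) The plaintiff resides in Ulfield, which is not Lormont, which satisfies one of the alternatives. Condition met.
  → All conditions met; jurisdiction exists.
The Wynen Court of Common Pleas:
  (a) The amount in controversy is 91,750 dollars, which meets the USD 75,000 floor, so one alternative holds. Condition met.
  (b) The claim is a consumer claim, not a property claim, so one alternative holds. Condition met.
  (c) No such written consent has been filed; the claim is a consumer claim, not a contract claim — no alternative holds. However, the amount in controversy is USD 91,750, which meets the USD 5,000 floor, so the 'unless' proviso supplies this condition. Satisfied.
  → The court has jurisdiction.
The Superior Court of Yarwick:
  (a) The plaintiff resides in Ulfield, which is not Yarwick, so one alternative holds. Satisfied.
  (b) The claim is a consumer claim, not a contract claim — that alternative is enough. Met.
  (c) The corporate defendant(s) are organised in Corport, not Yarwick; the claim is a consumer claim, not a property claim — none of the alternatives is met. However, the amount in controversy is USD 91,750, which meets the 25,000 dollars floor, so the 'unless' proviso supplies this condition. Condition met.
  (d) The amount in controversy is $91,750, within the $500,000 ceiling, which satisfies one of the alternatives. Met.
  → Every requirement is satisfied — jurisdiction.
Courts with jurisdiction: the Provincial Court of Corport, the Circuit Court of Wynen, the Wynen Court of Common Pleas, the Superior Court of Yarwick — 4 in total.

4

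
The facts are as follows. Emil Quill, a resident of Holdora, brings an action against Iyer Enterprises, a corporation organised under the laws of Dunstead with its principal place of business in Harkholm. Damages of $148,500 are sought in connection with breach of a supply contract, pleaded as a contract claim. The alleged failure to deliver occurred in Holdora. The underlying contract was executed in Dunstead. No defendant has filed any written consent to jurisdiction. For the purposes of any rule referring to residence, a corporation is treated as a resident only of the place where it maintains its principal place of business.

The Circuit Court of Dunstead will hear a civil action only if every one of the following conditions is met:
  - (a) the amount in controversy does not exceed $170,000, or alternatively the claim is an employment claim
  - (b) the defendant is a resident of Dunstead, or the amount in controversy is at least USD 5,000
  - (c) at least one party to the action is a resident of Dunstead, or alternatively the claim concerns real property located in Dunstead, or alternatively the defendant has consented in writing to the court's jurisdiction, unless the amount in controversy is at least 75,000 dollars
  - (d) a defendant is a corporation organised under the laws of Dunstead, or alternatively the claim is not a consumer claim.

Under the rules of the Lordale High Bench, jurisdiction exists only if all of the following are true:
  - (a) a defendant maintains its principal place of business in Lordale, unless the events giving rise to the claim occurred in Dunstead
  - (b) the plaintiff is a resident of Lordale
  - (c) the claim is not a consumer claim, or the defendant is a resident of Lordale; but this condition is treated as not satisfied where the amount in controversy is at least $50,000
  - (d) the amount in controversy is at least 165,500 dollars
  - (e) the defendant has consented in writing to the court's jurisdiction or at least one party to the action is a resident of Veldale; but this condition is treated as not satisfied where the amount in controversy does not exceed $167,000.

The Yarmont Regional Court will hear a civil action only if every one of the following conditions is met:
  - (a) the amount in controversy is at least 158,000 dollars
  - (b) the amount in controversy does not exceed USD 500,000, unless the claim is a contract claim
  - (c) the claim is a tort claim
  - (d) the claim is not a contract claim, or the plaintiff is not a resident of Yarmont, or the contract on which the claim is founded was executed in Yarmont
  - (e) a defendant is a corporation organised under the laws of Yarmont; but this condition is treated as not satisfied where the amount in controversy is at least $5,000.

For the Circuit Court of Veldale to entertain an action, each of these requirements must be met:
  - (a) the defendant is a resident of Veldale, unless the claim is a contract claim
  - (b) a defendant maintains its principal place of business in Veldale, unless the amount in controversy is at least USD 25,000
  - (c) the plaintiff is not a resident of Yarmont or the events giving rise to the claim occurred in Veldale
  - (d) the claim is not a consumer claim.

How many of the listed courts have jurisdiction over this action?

The Circuit Court of Dunstead:
  (a) The amount in controversy is USD 148,500, within the USD 170,000 ceiling, so this disjunct is met. Met.
  (b) The amount in controversy is USD 148,500, which meets the 5,000 dollars floor — that alternative is enough. Met.
  (c) No party resides in Dunstead; the claim does not concern real property; no such written consent has been filed — none of the alternatives is met. However, the amount in controversy is 148,500 dollars, which meets the $75,000 floor, so the 'unless' proviso supplies this condition. Condition met.
  (d) Iyer Enterprises is organised under the laws of Dunstead, so one alternative holds. Condition met.
  → Jurisdiction lies.
The Lordale High Bench:
  (a) The corporate defendant(s) have their principal place of business in Harkholm, not Lordale. Nor does the 'unless' clause help: the operative events occurred in Holdora, not Dunstead. Not satisfied.
  (b) The plaintiff resides in Holdora, not Lordale. Not met.
  (c) The claim is a contract claim, not a consumer claim, which satisfies one of the alternatives. But the amount in controversy is 148,500 dollars, which meets the $50,000 floor, triggering the carve-out and defeating this condition. Fails.
  (d) The amount in controversy is 148,500 dollars, below the USD 165,500 floor. Condition not met.
  (e) No such written consent has been filed; no party resides in Veldale — none of the alternatives is met. Not met.
  → At least one condition fails; no jurisdiction.
The Yarmont Regional Court:
  (a) The amount in controversy is $148,500, below the 158,000 dollars floor. Condition not met.
  (b) The amount in controversy is $148,500, within the USD 500,000 ceiling. Satisfied.
  (c) The claim is a contract claim, not a tort claim. Not met.
  (d) The plaintiff resides in Holdora, which is not Yarmont, which satisfies one of the alternatives. Met.
  (e) The corporate defendant(s) are organised in Dunstead, not Yarmont. Not met.
  → Not every requirement is met — no jurisdiction.
The Circuit Court of Veldale:
  (a) The defendant resides in Harkholm, not Veldale. The proviso rescues it, though: the claim is a contract claim. Met.
  (b) The corporate defendant(s) have their principal place of business in Harkholm, not Veldale. However, the amount in controversy is USD 148,500, which meets the 25,000 dollars floor, so the 'unless' proviso supplies this condition. Condition met.
  (c) The plaintiff resides in Holdora, which is not Yarmont, so one alternative holds. Met.
  (d) The claim is a contract claim, not a consumer claim. Satisfied.
  → Every requirement is satisfied — jurisdiction.
Courts with jurisdiction: the Circuit Court of Dunstead, the Circuit Court of Veldale — 2 in total.

2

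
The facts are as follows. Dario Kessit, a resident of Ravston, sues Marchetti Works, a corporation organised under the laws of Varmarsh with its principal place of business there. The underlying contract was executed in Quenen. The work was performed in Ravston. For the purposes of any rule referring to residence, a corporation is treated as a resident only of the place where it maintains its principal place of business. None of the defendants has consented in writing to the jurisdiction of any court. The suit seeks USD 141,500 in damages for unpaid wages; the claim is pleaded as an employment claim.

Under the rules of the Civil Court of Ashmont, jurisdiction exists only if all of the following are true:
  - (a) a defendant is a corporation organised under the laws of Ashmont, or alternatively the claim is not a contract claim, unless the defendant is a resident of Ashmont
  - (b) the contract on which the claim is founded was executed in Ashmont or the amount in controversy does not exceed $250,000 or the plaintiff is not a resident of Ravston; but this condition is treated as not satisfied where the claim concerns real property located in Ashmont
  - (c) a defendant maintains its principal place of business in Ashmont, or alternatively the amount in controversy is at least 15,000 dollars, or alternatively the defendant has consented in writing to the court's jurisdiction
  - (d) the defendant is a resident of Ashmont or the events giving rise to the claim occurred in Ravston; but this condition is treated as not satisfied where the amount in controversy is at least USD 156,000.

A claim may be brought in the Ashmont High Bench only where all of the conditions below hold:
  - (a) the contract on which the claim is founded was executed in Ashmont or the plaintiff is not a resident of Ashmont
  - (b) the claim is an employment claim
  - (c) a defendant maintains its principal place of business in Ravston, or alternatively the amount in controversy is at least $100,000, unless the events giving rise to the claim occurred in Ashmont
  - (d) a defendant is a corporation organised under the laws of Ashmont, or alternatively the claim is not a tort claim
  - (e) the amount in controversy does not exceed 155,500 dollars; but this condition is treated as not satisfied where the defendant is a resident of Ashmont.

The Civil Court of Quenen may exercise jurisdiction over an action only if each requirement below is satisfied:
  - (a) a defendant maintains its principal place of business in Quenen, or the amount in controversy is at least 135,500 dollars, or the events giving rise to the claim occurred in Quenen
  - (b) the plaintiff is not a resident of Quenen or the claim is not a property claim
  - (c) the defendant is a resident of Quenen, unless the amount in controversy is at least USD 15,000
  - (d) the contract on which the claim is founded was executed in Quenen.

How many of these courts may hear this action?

3

The Civil Court of Ashmont:
  (a) The claim is an employment claim, not a contract claim, which satisfies one of the alternatives. Condition met.
  (b) The amount in controversy is 141,500 dollars, within the 250,000 dollars ceiling, which satisfies one of the alternatives. The carve-out does not apply: the claim does not concern real property. Satisfied.
  (c) The amount in controversy is 141,500 dollars, which meets the USD 15,000 floor — that alternative is enough. Condition met.
  (d) The operative events occurred in Ravston — that alternative is enough. And the carve-out is inapplicable — the amount in controversy is $141,500, below the 156,000 dollars floor. Met.
  → The court has jurisdiction.
The Ashmont High Bench:
  (a) The plaintiff resides in Ravston, which is not Ashmont, so one alternative holds. Satisfied.
  (b) The claim is an employment claim. Condition met.
  (c) The amount in controversy is USD 141,500, which meets the USD 100,000 floor, which satisfies one of the alternatives. Met.
  (d) The claim is an employment claim, not a tort claim — that alternative is enough. Satisfied.
  (e) The amount in controversy is USD 141,500, within the 155,500 dollars ceiling. The carve-out does not apply: the defendant resides in Varmarsh, not Ashmont. Condition met.
  → The court has jurisdiction.
The Civil Court of Quenen:
  (a) The amount in controversy is USD 141,500, which meets the $135,500 floor, so this disjunct is met. Satisfied.
  (b) The plaintiff resides in Ravston, which is not Quenen — that alternative is enough. Met.
  (c) The defendant resides in Varmarsh, not Quenen. However, the amount in controversy is USD 141,500, which meets the $15,000 floor, so the 'unless' proviso supplies this condition. Met.
  (d) The contract was executed in Quenen. Condition met.
  → The court has jurisdiction.
Courts with jurisdiction: the Civil Court of Ashmont, the Ashmont High Bench, the Civil Court of Quenen — 3 in total.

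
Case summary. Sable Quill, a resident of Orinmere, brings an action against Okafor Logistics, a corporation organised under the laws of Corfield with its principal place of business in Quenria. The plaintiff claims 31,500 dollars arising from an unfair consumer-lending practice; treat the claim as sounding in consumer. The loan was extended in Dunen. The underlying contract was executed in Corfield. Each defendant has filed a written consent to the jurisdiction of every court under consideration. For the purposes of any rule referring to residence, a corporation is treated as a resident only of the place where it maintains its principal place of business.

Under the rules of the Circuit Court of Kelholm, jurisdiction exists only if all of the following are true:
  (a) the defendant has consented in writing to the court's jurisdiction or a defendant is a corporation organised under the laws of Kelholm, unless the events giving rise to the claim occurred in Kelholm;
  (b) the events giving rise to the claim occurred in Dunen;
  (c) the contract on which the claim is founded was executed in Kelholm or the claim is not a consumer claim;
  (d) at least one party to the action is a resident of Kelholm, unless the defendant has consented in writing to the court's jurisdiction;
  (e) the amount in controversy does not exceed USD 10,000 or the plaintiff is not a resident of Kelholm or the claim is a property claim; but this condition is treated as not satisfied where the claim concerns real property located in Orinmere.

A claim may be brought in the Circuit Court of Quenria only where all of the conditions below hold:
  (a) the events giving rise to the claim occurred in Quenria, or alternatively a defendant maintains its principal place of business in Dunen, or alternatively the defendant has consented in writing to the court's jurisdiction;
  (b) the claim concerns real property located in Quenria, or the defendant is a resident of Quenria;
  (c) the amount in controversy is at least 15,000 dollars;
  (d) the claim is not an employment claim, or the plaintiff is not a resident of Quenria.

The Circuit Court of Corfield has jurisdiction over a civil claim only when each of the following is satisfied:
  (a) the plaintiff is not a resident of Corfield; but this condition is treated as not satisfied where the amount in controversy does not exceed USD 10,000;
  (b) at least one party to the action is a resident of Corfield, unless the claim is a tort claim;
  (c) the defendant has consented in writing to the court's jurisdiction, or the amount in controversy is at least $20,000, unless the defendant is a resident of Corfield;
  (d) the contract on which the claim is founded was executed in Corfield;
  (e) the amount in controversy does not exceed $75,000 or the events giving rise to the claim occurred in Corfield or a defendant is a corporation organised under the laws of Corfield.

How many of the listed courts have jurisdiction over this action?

The Circuit Court of Kelholm:
  (a) Every defendant has filed written consent — that alternative is enough. Condition met.
  (b) The operative events occurred in Dunen. Condition met.
  (c) The contract was executed in Corfield, not Kelholm; the claim is a consumer claim — none of the alternatives is met. Not met.
  (d) No party resides in Kelholm. But every defendant has filed written consent, and the 'unless' clause therefore excuses the requirement. Met.
  (e) The plaintiff resides in Orinmere, which is not Kelholm, which satisfies one of the alternatives. The carve-out does not apply: the claim does not concern real property. Condition met.
  → The court lacks jurisdiction.
The Circuit Court of Quenria:
  (a) Every defendant has filed written consent, so this disjunct is met. Condition met.
  (b) The defendant resides in Quenria, so this disjunct is met. Satisfied.
  (c) The amount in controversy is USD 31,500, which meets the 15,000 dollars floor. Satisfied.
  (d) The claim is a consumer claim, not an employment claim, so one alternative holds. Condition met.
  → Every requirement is satisfied — jurisdiction.
The Circuit Court of Corfield:
  (a) The plaintiff resides in Orinmere, which is not Corfield. The exception is not triggered, since the amount in controversy is $31,500, above the $10,000 ceiling. Satisfied.
  (b) No party resides in Corfield. The proviso offers no rescue either, since the claim is a consumer claim, not a tort claim. Fails.
  (c) Every defendant has filed written consent, which satisfies one of the alternatives. Met.
  (d) The contract was executed in Corfield. Satisfied.
  (e) The amount in controversy is USD 31,500, within the USD 75,000 ceiling, so this disjunct is met. Satisfied.
  → At least one condition fails; no jurisdiction.
Courts with jurisdiction: the Circuit Court of Quenria — 1 in total.

1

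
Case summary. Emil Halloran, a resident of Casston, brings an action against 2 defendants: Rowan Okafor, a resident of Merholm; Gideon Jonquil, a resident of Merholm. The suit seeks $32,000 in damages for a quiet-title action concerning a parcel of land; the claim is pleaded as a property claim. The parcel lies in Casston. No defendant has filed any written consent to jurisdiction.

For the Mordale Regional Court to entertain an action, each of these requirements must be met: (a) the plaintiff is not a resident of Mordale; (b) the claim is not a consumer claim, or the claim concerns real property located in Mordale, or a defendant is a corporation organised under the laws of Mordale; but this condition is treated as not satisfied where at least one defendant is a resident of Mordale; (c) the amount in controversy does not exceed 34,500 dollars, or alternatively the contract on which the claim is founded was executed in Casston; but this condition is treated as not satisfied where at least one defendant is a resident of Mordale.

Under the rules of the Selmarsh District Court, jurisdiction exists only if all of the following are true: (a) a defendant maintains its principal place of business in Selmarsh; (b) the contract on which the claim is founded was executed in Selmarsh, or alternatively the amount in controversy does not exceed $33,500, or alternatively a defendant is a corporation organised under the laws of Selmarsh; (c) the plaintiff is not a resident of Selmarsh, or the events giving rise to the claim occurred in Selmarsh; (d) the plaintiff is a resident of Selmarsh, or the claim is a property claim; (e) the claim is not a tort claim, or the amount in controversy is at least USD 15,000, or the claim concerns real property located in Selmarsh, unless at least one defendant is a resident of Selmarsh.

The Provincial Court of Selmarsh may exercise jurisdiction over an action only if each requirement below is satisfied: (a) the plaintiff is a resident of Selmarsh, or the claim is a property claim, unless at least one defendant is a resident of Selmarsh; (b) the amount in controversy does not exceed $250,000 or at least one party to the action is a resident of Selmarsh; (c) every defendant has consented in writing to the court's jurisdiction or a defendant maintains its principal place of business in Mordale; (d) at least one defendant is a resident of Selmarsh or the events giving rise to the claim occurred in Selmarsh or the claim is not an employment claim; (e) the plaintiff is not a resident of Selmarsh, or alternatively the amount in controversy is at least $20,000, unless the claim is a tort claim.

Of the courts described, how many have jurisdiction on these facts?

1

The Mordale Regional Court:
  (a) The plaintiff resides in Casston, which is not Mordale. Met.
  (b) The claim is a property claim, not a consumer claim, which satisfies one of the alternatives. The carve-out does not apply: no defendant resides in Mordale (they reside in Merholm, Merholm). Satisfied.
  (c) The amount in controversy is USD 32,000, within the USD 34,500 ceiling — that alternative is enough. The carve-out does not apply: no defendant resides in Mordale (they reside in Merholm, Merholm). Condition met.
  → All conditions met; jurisdiction exists.
The Selmarsh District Court:
  (a) No defendant is a corporation. Fails.
  (b) The amount in controversy is $32,000, within the $33,500 ceiling, so this disjunct is met. Met.
  (c) The plaintiff resides in Casston, which is not Selmarsh, which satisfies one of the alternatives. Condition met.
  (d) The claim is a property claim, so this disjunct is met. Condition met.
  (e) The claim is a property claim, not a tort claim, so this disjunct is met. Condition met.
  → At least one condition fails; no jurisdiction.
The Provincial Court of Selmarsh:
  (a) The claim is a property claim, so this disjunct is met. Satisfied.
  (b) The amount in controversy is 32,000 dollars, within the 250,000 dollars ceiling, which satisfies one of the alternatives. Met.
  (c) No such written consent has been filed; no defendant is a corporation — no alternative holds. Fails.
  (d) The claim is a property claim, not an employment claim, which satisfies one of the alternatives. Met.
  (e) The plaintiff resides in Casston, which is not Selmarsh — that alternative is enough. Condition met.
  → No jurisdiction.
Courts with jurisdiction: the Mordale Regional Court — 1 in total.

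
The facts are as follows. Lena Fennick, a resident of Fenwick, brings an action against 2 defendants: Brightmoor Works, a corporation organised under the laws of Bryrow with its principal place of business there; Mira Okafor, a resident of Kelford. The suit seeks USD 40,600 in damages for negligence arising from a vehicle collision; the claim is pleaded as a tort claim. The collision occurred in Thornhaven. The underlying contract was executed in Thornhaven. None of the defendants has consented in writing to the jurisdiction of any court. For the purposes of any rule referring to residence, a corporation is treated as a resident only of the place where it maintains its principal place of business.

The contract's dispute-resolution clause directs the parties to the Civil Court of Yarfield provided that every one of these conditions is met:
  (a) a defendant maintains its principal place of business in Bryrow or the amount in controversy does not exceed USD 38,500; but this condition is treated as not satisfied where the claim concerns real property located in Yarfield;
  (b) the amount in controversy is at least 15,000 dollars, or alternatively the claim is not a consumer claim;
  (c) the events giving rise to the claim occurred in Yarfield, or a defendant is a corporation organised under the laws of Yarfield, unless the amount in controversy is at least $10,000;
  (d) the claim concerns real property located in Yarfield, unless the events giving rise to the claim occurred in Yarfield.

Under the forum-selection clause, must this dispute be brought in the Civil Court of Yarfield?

The Civil Court of Yarfield:
  (a) Brightmoor Works has its principal place of business in Bryrow — that alternative is enough. And the carve-out is inapplicable — the claim does not concern real property. Met.
  (b) The amount in controversy is USD 40,600, which meets the $15,000 floor, so this disjunct is met. Condition met.
  (c) The operative events occurred in Thornhaven, not Yarfield; the corporate defendant(s) are organised in Bryrow, not Yarfield — no alternative holds. The proviso rescues it, though: the amount in controversy is USD 40,600, which meets the USD 10,000 floor. Satisfied.
  (d) The claim does not concern real property. The proviso offers no rescue either, since the operative events occurred in Thornhaven, not Yarfield. Condition not met.
  → The clause does not apply.

No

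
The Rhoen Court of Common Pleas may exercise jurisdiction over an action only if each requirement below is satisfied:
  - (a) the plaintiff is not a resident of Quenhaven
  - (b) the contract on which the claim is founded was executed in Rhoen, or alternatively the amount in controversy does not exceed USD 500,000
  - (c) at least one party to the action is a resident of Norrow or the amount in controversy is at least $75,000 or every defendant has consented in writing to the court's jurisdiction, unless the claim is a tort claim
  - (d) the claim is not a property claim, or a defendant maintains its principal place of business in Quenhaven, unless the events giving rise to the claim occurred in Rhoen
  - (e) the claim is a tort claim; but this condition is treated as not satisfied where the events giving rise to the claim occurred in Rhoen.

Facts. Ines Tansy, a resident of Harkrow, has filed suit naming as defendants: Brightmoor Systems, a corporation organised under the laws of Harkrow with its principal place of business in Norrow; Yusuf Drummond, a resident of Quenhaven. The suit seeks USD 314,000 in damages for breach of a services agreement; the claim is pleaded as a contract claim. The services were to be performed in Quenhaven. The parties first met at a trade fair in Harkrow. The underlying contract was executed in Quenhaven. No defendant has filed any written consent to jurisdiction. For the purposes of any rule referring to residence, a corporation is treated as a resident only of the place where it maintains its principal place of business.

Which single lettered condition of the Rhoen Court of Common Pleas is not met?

The Rhoen Court of Common Pleas:
  (a) The plaintiff resides in Harkrow, which is not Quenhaven. Condition met.
  (b) The amount in controversy is USD 314,000, within the 500,000 dollars ceiling — that alternative is enough. Met.
  (c) Brightmoor Systems resides in Norrow, so this disjunct is met. Condition met.
  (d) The claim is a contract claim, not a property claim, so one alternative holds. Met.
  (e) The claim is a contract claim, not a tort claim. Condition not met.
Only condition (e) fails.

(e)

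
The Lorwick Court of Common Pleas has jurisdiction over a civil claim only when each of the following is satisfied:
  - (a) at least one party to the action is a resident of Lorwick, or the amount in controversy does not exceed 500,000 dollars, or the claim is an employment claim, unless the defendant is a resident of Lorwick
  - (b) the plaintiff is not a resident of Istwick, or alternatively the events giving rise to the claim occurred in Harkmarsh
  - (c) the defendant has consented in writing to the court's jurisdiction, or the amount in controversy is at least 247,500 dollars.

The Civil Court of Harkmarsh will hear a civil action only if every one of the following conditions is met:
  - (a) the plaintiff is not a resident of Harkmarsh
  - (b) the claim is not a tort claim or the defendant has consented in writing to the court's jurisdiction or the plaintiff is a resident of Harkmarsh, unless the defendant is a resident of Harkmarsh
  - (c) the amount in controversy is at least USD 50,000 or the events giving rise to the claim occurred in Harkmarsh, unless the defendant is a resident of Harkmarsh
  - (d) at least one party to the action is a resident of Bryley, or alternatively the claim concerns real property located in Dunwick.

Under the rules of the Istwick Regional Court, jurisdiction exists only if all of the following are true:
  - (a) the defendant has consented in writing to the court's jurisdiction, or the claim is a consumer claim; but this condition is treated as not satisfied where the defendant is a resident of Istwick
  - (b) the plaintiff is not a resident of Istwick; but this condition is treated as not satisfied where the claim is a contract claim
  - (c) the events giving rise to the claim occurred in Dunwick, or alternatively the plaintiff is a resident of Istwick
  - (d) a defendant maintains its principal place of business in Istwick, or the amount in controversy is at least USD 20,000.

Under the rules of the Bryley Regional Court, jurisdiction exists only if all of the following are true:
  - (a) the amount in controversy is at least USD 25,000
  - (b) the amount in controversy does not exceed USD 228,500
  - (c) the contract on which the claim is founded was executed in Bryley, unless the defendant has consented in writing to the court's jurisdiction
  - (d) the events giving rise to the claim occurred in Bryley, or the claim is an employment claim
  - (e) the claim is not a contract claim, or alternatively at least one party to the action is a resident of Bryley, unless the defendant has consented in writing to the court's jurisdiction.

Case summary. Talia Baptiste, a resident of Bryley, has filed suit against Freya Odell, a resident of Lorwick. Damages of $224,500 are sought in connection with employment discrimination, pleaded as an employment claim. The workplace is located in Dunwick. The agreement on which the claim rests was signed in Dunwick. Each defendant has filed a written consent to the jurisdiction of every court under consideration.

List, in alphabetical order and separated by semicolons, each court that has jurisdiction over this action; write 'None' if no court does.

the Bryley Regional Court; the Civil Court of Harkmarsh; the Istwick Regional Court; the Lorwick Court of Common Pleas

The Lorwick Court of Common Pleas:
  (a) Freya Odell resides in Lorwick, so one alternative holds. Condition met.
  (b) The plaintiff resides in Bryley, which is not Istwick, so this disjunct is met. Satisfied.
  (c) Every defendant has filed written consent, so this disjunct is met. Condition met.
  → The court has jurisdiction.
The Civil Court of Harkmarsh:
  (a) The plaintiff resides in Bryley, which is not Harkmarsh. Satisfied.
  (b) The claim is an employment claim, not a tort claim, so one alternative holds. Satisfied.
  (c) The amount in controversy is $224,500, which meets the 50,000 dollars floor, so this disjunct is met. Satisfied.
  (d) Talia Baptiste resides in Bryley, so one alternative holds. Met.
  → The court has jurisdiction.
The Istwick Regional Court:
  (a) Every defendant has filed written consent, so this disjunct is met. And the carve-out is inapplicable — the defendant resides in Lorwick, not Istwick. Met.
  (b) The plaintiff resides in Bryley, which is not Istwick. The carve-out does not apply: the claim is an employment claim, not a contract claim. Satisfied.
  (c) The operative events occurred in Dunwick, so this disjunct is met. Satisfied.
  (d) The amount in controversy is USD 224,500, which meets the USD 20,000 floor, so one alternative holds. Condition met.
  → Jurisdiction lies.
The Bryley Regional Court:
  (a) The amount in controversy is USD 224,500, which meets the USD 25,000 floor. Condition met.
  (b) The amount in controversy is 224,500 dollars, within the $228,500 ceiling. Condition met.
  (c) The contract was executed in Dunwick, not Bryley. The proviso rescues it, though: every defendant has filed written consent. Satisfied.
  (d) The claim is an employment claim, which satisfies one of the alternatives. Satisfied.
  (e) The claim is an employment claim, not a contract claim — that alternative is enough. Condition met.
  → All conditions met; jurisdiction exists.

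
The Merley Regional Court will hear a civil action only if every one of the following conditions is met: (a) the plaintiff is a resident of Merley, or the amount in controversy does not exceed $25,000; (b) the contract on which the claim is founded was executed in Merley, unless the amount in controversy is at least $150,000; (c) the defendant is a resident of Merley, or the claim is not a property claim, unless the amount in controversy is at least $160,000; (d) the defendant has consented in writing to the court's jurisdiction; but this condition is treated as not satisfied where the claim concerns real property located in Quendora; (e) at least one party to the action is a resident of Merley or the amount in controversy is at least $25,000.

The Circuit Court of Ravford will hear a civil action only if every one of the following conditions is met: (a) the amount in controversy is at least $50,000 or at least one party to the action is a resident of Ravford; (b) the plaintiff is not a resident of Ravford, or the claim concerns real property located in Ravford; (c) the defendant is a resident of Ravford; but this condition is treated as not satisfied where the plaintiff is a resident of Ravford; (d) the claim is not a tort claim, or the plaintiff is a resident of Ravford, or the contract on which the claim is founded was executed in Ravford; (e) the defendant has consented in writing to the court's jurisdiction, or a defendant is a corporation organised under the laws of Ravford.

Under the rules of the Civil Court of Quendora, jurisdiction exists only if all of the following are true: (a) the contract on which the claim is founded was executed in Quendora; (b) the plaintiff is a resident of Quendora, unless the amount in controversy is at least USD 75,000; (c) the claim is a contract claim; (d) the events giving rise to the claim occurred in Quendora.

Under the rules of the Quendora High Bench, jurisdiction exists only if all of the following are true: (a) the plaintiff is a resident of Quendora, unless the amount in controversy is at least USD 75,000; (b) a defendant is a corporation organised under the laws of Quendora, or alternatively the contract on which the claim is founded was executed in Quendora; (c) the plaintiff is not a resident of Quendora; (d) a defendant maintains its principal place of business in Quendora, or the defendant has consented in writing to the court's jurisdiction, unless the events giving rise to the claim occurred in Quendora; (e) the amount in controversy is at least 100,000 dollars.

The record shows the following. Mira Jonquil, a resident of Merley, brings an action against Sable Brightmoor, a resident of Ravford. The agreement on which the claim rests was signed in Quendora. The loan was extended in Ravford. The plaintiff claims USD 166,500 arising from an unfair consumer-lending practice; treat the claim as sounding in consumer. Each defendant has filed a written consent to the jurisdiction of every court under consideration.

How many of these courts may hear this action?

The Merley Regional Court:
  (a) The plaintiff resides in Merley, which satisfies one of the alternatives. Satisfied.
  (b) The contract was executed in Quendora, not Merley. But the amount in controversy is 166,500 dollars, which meets the 150,000 dollars floor, and the 'unless' clause therefore excuses the requirement. Met.
  (c) The claim is a consumer claim, not a property claim, so this disjunct is met. Met.
  (d) Every defendant has filed written consent. The carve-out does not apply: the claim does not concern real property. Condition met.
  (e) Mira Jonquil resides in Merley, so one alternative holds. Met.
  → All conditions met; jurisdiction exists.
The Circuit Court of Ravford:
  (a) The amount in controversy is $166,500, which meets the $50,000 floor — that alternative is enough. Met.
  (b) The plaintiff resides in Merley, which is not Ravford, which satisfies one of the alternatives. Satisfied.
  (c) The defendant resides in Ravford. And the carve-out is inapplicable — the plaintiff resides in Merley, not Ravford. Condition met.
  (d) The claim is a consumer claim, not a tort claim, so this disjunct is met. Met.
  (e) Every defendant has filed written consent — that alternative is enough. Satisfied.
  → Jurisdiction lies.
The Civil Court of Quendora:
  (a) The contract was executed in Quendora. Met.
  (b) The plaintiff resides in Merley, not Quendora. But the amount in controversy is 166,500 dollars, which meets the $75,000 floor, and the 'unless' clause therefore excuses the requirement. Condition met.
  (c) The claim is a consumer claim, not a contract claim. Condition not met.
  (d) The operative events occurred in Ravford, not Quendora. Not satisfied.
  → Not every requirement is met — no jurisdiction.
The Quendora High Bench:
  (a) The plaintiff resides in Merley, not Quendora. However, the amount in controversy is 166,500 dollars, which meets the USD 75,000 floor, so the 'unless' proviso supplies this condition. Satisfied.
  (b) The contract was executed in Quendora, which satisfies one of the alternatives. Met.
  (c) The plaintiff resides in Merley, which is not Quendora. Satisfied.
  (d) Every defendant has filed written consent, which satisfies one of the alternatives. Condition met.
  (e) The amount in controversy is 166,500 dollars, which meets the $100,000 floor. Satisfied.
  → The court has jurisdiction.
Courts with jurisdiction: the Merley Regional Court, the Circuit Court of Ravford, the Quendora High Bench — 3 in total.

3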